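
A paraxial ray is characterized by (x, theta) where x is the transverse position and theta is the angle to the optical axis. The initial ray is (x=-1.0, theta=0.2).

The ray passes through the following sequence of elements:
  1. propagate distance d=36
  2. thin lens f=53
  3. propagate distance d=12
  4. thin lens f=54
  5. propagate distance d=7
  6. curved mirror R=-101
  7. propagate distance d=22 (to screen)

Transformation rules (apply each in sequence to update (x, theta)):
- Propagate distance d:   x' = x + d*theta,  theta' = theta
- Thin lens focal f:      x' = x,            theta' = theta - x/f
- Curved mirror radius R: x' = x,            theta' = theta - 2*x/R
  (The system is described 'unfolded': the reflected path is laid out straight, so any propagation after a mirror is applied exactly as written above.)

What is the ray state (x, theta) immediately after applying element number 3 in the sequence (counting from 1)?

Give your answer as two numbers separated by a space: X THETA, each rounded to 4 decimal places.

Answer: 7.1962 0.0830

Derivation:
Initial: x=-1.0000 theta=0.2000
After 1 (propagate distance d=36): x=6.2000 theta=0.2000
After 2 (thin lens f=53): x=6.2000 theta=22/265 (≈0.0830)
After 3 (propagate distance d=12): x=1907/265 (≈7.1962) theta=22/265 (≈0.0830)
Rounded to 4 decimal places: x = 7.1962, theta = 0.0830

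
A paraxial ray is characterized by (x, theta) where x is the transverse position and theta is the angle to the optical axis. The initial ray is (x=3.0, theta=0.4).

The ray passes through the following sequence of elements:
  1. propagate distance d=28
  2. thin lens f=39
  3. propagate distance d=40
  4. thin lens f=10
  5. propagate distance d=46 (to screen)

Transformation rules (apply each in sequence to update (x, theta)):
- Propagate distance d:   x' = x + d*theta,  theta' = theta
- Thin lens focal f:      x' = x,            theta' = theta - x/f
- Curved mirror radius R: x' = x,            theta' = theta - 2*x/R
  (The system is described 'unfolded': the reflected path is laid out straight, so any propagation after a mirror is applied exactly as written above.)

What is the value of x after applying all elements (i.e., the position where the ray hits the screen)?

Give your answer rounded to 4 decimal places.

Initial: x=3.0000 theta=0.4000
After 1 (propagate distance d=28): x=14.2000 theta=0.4000
After 2 (thin lens f=39): x=14.2000 theta=7/195 (≈0.0359)
After 3 (propagate distance d=40): x=3049/195 (≈15.6359) theta=7/195 (≈0.0359)
After 4 (thin lens f=10): x=3049/195 (≈15.6359) theta=-993/650 (≈-1.5277)
After 5 (propagate distance d=46 (to screen)): x=-53272/975 (≈-54.6379) theta=-993/650 (≈-1.5277)
Rounded to 4 decimal places: x = -54.6379

Answer: -54.6379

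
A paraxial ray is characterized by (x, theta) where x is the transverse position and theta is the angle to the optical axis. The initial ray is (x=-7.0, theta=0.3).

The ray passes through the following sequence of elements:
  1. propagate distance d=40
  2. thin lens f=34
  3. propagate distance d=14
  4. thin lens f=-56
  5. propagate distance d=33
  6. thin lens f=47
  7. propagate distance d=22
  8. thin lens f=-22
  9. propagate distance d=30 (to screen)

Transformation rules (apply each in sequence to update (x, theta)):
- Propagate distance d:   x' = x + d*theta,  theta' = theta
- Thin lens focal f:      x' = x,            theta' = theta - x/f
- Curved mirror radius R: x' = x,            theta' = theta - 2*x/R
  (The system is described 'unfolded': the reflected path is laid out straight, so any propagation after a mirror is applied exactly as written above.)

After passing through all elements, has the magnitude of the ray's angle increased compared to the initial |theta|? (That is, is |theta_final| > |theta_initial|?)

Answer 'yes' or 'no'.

Answer: yes

Derivation:
Initial: x=-7.0000 theta=0.3000
After 1 (propagate distance d=40): x=5.0000 theta=0.3000
After 2 (thin lens f=34): x=5.0000 theta=13/85 (≈0.1529)
After 3 (propagate distance d=14): x=607/85 (≈7.1412) theta=13/85 (≈0.1529)
After 4 (thin lens f=-56): x=607/85 (≈7.1412) theta=267/952 (≈0.2805)
After 5 (propagate distance d=33): x=4591/280 (≈16.3964) theta=267/952 (≈0.2805)
After 6 (thin lens f=47): x=4591/280 (≈16.3964) theta=-1093/15980 (≈-0.0684)
After 7 (propagate distance d=22): x=666313/44744 (≈14.8917) theta=-1093/15980 (≈-0.0684)
After 8 (thin lens f=-22): x=666313/44744 (≈14.8917) theta=2994921/4921840 (≈0.6085)
After 9 (propagate distance d=30 (to screen)): x=8157103/246092 (≈33.1466) theta=2994921/4921840 (≈0.6085)
|theta_initial|=0.3000 |theta_final|=2994921/4921840 (≈0.6085) -> increased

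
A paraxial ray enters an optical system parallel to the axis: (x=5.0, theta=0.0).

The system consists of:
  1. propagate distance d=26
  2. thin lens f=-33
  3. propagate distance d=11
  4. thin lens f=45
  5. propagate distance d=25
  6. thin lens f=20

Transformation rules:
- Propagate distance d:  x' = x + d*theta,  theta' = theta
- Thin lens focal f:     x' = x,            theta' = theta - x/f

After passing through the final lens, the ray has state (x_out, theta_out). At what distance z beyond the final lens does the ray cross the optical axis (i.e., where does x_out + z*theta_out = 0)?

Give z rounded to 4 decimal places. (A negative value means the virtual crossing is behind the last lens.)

Initial: x=5.0000 theta=0.0000
After 1 (propagate distance d=26): x=5.0000 theta=0.0000
After 2 (thin lens f=-33): x=5.0000 theta=5/33 (≈0.1515)
After 3 (propagate distance d=11): x=20/3 (≈6.6667) theta=5/33 (≈0.1515)
After 4 (thin lens f=45): x=20/3 (≈6.6667) theta=1/297 (≈0.0034)
After 5 (propagate distance d=25): x=2005/297 (≈6.7508) theta=1/297 (≈0.0034)
After 6 (thin lens f=20): x=2005/297 (≈6.7508) theta=-397/1188 (≈-0.3342)
z_focus = -x_out/theta_out = -(2005/297)/(-397/1188) = 8020/397 ≈ 20.2015
Rounded to 4 decimal places: z = 20.2015

Answer: 20.2015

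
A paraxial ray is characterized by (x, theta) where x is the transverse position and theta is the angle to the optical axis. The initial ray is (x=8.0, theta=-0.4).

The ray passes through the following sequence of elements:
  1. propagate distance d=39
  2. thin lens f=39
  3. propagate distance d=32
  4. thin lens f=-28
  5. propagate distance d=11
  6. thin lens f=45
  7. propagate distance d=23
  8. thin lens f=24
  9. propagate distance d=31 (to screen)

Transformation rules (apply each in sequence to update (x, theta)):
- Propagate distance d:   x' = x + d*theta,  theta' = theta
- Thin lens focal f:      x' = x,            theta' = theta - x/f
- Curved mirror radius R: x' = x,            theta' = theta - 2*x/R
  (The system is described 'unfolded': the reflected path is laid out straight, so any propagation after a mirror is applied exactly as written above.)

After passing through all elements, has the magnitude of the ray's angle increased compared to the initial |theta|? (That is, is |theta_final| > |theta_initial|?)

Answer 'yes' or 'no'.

Answer: yes

Derivation:
Initial: x=8.0000 theta=-0.4000
After 1 (propagate distance d=39): x=-7.6000 theta=-0.4000
After 2 (thin lens f=39): x=-7.6000 theta=-8/39 (≈-0.2051)
After 3 (propagate distance d=32): x=-2762/195 (≈-14.1641) theta=-8/39 (≈-0.2051)
After 4 (thin lens f=-28): x=-2762/195 (≈-14.1641) theta=-647/910 (≈-0.7110)
After 5 (propagate distance d=11): x=-60019/2730 (≈-21.9850) theta=-647/910 (≈-0.7110)
After 6 (thin lens f=45): x=-60019/2730 (≈-21.9850) theta=-1051/4725 (≈-0.2224)
After 7 (propagate distance d=23): x=-3329353/122850 (≈-27.1010) theta=-1051/4725 (≈-0.2224)
After 8 (thin lens f=24): x=-3329353/122850 (≈-27.1010) theta=2673529/2948400 (≈0.9068)
After 9 (propagate distance d=31 (to screen)): x=2974927/2948400 (≈1.0090) theta=2673529/2948400 (≈0.9068)
|theta_initial|=0.4000 |theta_final|=2673529/2948400 (≈0.9068) -> increased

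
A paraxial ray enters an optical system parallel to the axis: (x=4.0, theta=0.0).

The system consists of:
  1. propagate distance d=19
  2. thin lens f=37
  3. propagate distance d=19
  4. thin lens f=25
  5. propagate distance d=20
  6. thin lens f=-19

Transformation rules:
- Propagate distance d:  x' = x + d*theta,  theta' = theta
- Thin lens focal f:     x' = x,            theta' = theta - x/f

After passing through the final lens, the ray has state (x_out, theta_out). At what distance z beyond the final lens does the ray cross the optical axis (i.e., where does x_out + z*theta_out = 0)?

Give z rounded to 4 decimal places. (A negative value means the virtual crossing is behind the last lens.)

Initial: x=4.0000 theta=0.0000
After 1 (propagate distance d=19): x=4.0000 theta=0.0000
After 2 (thin lens f=37): x=4.0000 theta=-4/37 (≈-0.1081)
After 3 (propagate distance d=19): x=72/37 (≈1.9459) theta=-4/37 (≈-0.1081)
After 4 (thin lens f=25): x=72/37 (≈1.9459) theta=-172/925 (≈-0.1859)
After 5 (propagate distance d=20): x=-328/185 (≈-1.7730) theta=-172/925 (≈-0.1859)
After 6 (thin lens f=-19): x=-328/185 (≈-1.7730) theta=-4908/17575 (≈-0.2793)
z_focus = -x_out/theta_out = -(-328/185)/(-4908/17575) = -7790/1227 ≈ -6.3488
Rounded to 4 decimal places: z = -6.3488

Answer: -6.3488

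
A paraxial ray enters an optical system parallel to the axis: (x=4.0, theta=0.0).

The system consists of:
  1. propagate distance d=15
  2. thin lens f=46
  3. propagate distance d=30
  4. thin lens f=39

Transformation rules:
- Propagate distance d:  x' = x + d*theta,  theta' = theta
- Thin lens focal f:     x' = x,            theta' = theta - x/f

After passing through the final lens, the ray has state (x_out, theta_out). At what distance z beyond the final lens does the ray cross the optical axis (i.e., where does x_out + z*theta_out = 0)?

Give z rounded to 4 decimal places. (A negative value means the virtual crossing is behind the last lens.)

Initial: x=4.0000 theta=0.0000
After 1 (propagate distance d=15): x=4.0000 theta=0.0000
After 2 (thin lens f=46): x=4.0000 theta=-2/23 (≈-0.0870)
After 3 (propagate distance d=30): x=32/23 (≈1.3913) theta=-2/23 (≈-0.0870)
After 4 (thin lens f=39): x=32/23 (≈1.3913) theta=-110/897 (≈-0.1226)
z_focus = -x_out/theta_out = -(32/23)/(-110/897) = 624/55 ≈ 11.3455
Rounded to 4 decimal places: z = 11.3455

Answer: 11.3455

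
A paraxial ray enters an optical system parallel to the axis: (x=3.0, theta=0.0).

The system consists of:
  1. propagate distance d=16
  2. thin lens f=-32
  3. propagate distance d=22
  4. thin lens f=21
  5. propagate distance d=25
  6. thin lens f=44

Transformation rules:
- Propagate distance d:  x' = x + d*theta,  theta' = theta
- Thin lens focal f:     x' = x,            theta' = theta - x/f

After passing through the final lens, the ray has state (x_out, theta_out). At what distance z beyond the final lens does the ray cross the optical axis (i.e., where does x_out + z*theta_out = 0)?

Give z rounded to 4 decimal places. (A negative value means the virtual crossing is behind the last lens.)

Initial: x=3.0000 theta=0.0000
After 1 (propagate distance d=16): x=3.0000 theta=0.0000
After 2 (thin lens f=-32): x=3.0000 theta=3/32 (≈0.0938)
After 3 (propagate distance d=22): x=5.0625 theta=3/32 (≈0.0938)
After 4 (thin lens f=21): x=5.0625 theta=-33/224 (≈-0.1473)
After 5 (propagate distance d=25): x=309/224 (≈1.3795) theta=-33/224 (≈-0.1473)
After 6 (thin lens f=44): x=309/224 (≈1.3795) theta=-1761/9856 (≈-0.1787)
z_focus = -x_out/theta_out = -(309/224)/(-1761/9856) = 4532/587 ≈ 7.7206
Rounded to 4 decimal places: z = 7.7206

Answer: 7.7206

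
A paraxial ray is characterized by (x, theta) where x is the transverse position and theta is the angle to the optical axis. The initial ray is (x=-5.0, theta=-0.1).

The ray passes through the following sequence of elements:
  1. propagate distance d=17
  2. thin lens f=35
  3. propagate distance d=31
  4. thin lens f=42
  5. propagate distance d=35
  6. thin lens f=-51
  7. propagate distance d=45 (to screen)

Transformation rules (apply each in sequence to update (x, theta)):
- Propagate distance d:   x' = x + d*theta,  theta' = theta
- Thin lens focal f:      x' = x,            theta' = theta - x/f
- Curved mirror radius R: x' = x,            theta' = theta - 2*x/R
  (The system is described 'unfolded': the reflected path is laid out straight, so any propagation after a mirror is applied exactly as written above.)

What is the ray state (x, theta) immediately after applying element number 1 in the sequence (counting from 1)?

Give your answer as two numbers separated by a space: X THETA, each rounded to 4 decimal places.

Answer: -6.7000 -0.1000

Derivation:
Initial: x=-5.0000 theta=-0.1000
After 1 (propagate distance d=17): x=-6.7000 theta=-0.1000
Rounded to 4 decimal places: x = -6.7000, theta = -0.1000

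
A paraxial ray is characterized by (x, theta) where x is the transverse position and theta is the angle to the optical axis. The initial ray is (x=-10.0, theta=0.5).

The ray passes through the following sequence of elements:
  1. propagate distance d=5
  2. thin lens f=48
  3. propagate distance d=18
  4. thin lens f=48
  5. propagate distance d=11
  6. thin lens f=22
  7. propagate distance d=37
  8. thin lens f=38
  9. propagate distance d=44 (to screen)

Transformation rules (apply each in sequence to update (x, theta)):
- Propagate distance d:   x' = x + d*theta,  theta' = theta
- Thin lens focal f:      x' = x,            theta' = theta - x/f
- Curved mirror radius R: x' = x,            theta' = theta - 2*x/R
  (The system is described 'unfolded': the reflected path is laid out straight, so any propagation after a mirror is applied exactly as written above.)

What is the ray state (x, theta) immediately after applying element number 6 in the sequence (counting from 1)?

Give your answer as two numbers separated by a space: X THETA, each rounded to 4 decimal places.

Initial: x=-10.0000 theta=0.5000
After 1 (propagate distance d=5): x=-7.5000 theta=0.5000
After 2 (thin lens f=48): x=-7.5000 theta=21/32 (≈0.6563)
After 3 (propagate distance d=18): x=4.3125 theta=21/32 (≈0.6563)
After 4 (thin lens f=48): x=4.3125 theta=145/256 (≈0.5664)
After 5 (propagate distance d=11): x=2699/256 (≈10.5430) theta=145/256 (≈0.5664)
After 6 (thin lens f=22): x=2699/256 (≈10.5430) theta=491/5632 (≈0.0872)
Rounded to 4 decimal places: x = 10.5430, theta = 0.0872

Answer: 10.5430 0.0872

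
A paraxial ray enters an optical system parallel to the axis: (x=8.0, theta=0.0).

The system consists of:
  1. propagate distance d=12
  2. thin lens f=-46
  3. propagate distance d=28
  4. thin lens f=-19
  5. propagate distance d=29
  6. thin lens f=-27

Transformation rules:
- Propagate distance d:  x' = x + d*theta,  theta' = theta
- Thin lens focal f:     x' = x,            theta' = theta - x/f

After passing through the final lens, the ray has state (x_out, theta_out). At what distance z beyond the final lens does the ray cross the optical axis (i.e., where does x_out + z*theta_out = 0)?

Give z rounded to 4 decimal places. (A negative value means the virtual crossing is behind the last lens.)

Answer: -16.7495

Derivation:
Initial: x=8.0000 theta=0.0000
After 1 (propagate distance d=12): x=8.0000 theta=0.0000
After 2 (thin lens f=-46): x=8.0000 theta=4/23 (≈0.1739)
After 3 (propagate distance d=28): x=296/23 (≈12.8696) theta=4/23 (≈0.1739)
After 4 (thin lens f=-19): x=296/23 (≈12.8696) theta=372/437 (≈0.8513)
After 5 (propagate distance d=29): x=16412/437 (≈37.5561) theta=372/437 (≈0.8513)
After 6 (thin lens f=-27): x=16412/437 (≈37.5561) theta=26456/11799 (≈2.2422)
z_focus = -x_out/theta_out = -(16412/437)/(26456/11799) = -110781/6614 ≈ -16.7495
Rounded to 4 decimal places: z = -16.7495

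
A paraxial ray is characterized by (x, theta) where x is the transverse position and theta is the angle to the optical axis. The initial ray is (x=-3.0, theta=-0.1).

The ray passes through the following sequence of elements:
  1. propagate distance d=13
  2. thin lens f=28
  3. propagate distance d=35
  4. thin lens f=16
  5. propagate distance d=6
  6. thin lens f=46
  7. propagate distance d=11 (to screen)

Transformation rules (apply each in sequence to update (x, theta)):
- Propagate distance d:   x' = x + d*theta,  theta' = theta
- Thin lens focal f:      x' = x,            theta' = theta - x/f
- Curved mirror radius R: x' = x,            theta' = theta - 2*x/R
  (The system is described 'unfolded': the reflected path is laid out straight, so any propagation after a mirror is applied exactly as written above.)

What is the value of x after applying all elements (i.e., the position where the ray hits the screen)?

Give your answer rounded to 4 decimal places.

Answer: 1.3478

Derivation:
Initial: x=-3.0000 theta=-0.1000
After 1 (propagate distance d=13): x=-4.3000 theta=-0.1000
After 2 (thin lens f=28): x=-4.3000 theta=3/56 (≈0.0536)
After 3 (propagate distance d=35): x=-2.4250 theta=3/56 (≈0.0536)
After 4 (thin lens f=16): x=-2.4250 theta=919/4480 (≈0.2051)
After 5 (propagate distance d=6): x=-535/448 (≈-1.1942) theta=919/4480 (≈0.2051)
After 6 (thin lens f=46): x=-535/448 (≈-1.1942) theta=5953/25760 (≈0.2311)
After 7 (propagate distance d=11 (to screen)): x=69441/51520 (≈1.3478) theta=5953/25760 (≈0.2311)
Rounded to 4 decimal places: x = 1.3478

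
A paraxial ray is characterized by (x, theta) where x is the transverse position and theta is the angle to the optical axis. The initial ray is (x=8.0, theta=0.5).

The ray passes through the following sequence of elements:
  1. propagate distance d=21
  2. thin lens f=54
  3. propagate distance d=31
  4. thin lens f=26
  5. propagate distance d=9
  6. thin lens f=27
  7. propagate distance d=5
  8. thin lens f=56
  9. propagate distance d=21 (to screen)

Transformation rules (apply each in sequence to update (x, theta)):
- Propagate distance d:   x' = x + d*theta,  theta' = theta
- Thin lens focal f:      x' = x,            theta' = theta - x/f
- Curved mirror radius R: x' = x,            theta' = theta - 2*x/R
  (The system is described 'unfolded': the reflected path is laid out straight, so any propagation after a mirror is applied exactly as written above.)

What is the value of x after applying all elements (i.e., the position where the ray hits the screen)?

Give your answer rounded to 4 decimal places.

Answer: -22.3813

Derivation:
Initial: x=8.0000 theta=0.5000
After 1 (propagate distance d=21): x=18.5000 theta=0.5000
After 2 (thin lens f=54): x=18.5000 theta=17/108 (≈0.1574)
After 3 (propagate distance d=31): x=2525/108 (≈23.3796) theta=17/108 (≈0.1574)
After 4 (thin lens f=26): x=2525/108 (≈23.3796) theta=-2083/2808 (≈-0.7418)
After 5 (propagate distance d=9): x=46903/2808 (≈16.7033) theta=-2083/2808 (≈-0.7418)
After 6 (thin lens f=27): x=46903/2808 (≈16.7033) theta=-12893/9477 (≈-1.3605)
After 7 (propagate distance d=5): x=750661/75816 (≈9.9011) theta=-12893/9477 (≈-1.3605)
After 8 (thin lens f=56): x=750661/75816 (≈9.9011) theta=-2175575/1415232 (≈-1.5373)
After 9 (propagate distance d=21 (to screen)): x=-13574887/606528 (≈-22.3813) theta=-2175575/1415232 (≈-1.5373)
Rounded to 4 decimal places: x = -22.3813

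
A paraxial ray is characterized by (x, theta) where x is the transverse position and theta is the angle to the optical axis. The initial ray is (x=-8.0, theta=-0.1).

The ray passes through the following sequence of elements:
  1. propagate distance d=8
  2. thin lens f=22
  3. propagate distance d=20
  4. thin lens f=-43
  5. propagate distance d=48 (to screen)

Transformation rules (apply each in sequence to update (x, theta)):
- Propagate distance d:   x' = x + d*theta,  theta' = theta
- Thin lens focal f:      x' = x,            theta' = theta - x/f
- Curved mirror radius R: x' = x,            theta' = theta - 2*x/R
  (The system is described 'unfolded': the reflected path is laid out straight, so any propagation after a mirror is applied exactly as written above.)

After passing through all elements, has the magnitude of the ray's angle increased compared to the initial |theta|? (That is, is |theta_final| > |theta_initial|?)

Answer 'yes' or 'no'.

Initial: x=-8.0000 theta=-0.1000
After 1 (propagate distance d=8): x=-8.8000 theta=-0.1000
After 2 (thin lens f=22): x=-8.8000 theta=0.3000
After 3 (propagate distance d=20): x=-2.8000 theta=0.3000
After 4 (thin lens f=-43): x=-2.8000 theta=101/430 (≈0.2349)
After 5 (propagate distance d=48 (to screen)): x=1822/215 (≈8.4744) theta=101/430 (≈0.2349)
|theta_initial|=0.1000 |theta_final|=101/430 (≈0.2349) -> increased

Answer: yes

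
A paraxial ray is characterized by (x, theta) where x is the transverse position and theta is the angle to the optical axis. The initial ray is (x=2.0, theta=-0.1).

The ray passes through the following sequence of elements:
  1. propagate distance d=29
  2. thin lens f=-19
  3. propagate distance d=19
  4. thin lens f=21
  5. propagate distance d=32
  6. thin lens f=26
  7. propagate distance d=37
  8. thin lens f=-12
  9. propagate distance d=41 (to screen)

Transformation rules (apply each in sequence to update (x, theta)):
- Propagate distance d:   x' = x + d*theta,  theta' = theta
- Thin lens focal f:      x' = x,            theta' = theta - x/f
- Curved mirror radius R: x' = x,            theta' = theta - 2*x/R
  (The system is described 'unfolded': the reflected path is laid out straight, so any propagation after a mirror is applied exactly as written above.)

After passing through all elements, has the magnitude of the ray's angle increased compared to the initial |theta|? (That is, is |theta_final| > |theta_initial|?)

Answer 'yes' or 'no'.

Initial: x=2.0000 theta=-0.1000
After 1 (propagate distance d=29): x=-0.9000 theta=-0.1000
After 2 (thin lens f=-19): x=-0.9000 theta=-14/95 (≈-0.1474)
After 3 (propagate distance d=19): x=-3.7000 theta=-14/95 (≈-0.1474)
After 4 (thin lens f=21): x=-3.7000 theta=23/798 (≈0.0288)
After 5 (propagate distance d=32): x=-11083/3990 (≈-2.7777) theta=23/798 (≈0.0288)
After 6 (thin lens f=26): x=-11083/3990 (≈-2.7777) theta=4691/34580 (≈0.1357)
After 7 (propagate distance d=37): x=232543/103740 (≈2.2416) theta=4691/34580 (≈0.1357)
After 8 (thin lens f=-12): x=232543/103740 (≈2.2416) theta=401419/1244880 (≈0.3225)
After 9 (propagate distance d=41 (to screen)): x=3849739/248976 (≈15.4623) theta=401419/1244880 (≈0.3225)
|theta_initial|=0.1000 |theta_final|=401419/1244880 (≈0.3225) -> increased

Answer: yes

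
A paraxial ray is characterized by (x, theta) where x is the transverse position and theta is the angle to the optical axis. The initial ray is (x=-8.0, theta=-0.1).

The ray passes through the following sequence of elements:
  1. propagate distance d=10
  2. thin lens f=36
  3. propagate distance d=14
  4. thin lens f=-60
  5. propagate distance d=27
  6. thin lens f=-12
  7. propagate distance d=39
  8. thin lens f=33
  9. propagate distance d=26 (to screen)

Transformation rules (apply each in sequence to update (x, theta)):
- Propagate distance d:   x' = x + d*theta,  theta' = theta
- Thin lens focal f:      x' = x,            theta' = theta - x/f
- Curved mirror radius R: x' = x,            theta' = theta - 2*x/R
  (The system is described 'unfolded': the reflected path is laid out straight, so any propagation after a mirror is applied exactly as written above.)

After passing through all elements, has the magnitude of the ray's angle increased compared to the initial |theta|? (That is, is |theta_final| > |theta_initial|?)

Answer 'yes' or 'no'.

Initial: x=-8.0000 theta=-0.1000
After 1 (propagate distance d=10): x=-9.0000 theta=-0.1000
After 2 (thin lens f=36): x=-9.0000 theta=0.1500
After 3 (propagate distance d=14): x=-6.9000 theta=0.1500
After 4 (thin lens f=-60): x=-6.9000 theta=0.0350
After 5 (propagate distance d=27): x=-5.9550 theta=0.0350
After 6 (thin lens f=-12): x=-5.9550 theta=-369/800 (≈-0.4613)
After 7 (propagate distance d=39): x=-3831/160 (≈-23.9438) theta=-369/800 (≈-0.4613)
After 8 (thin lens f=33): x=-3831/160 (≈-23.9438) theta=1163/4400 (≈0.2643)
After 9 (propagate distance d=26 (to screen)): x=-150229/8800 (≈-17.0715) theta=1163/4400 (≈0.2643)
|theta_initial|=0.1000 |theta_final|=1163/4400 (≈0.2643) -> increased

Answer: yes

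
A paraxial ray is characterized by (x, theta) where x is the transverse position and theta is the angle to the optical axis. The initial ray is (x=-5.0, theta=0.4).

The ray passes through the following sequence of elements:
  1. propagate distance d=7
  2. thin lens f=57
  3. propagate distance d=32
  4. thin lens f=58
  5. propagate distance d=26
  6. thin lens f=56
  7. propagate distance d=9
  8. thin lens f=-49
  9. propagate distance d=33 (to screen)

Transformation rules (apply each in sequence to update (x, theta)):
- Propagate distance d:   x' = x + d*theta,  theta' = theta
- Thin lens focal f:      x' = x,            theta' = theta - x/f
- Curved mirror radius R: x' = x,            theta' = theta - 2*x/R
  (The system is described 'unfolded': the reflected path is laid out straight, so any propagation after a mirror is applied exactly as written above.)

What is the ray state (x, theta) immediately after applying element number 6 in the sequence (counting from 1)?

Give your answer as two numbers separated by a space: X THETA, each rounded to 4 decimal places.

Answer: 17.9332 -0.0857

Derivation:
Initial: x=-5.0000 theta=0.4000
After 1 (propagate distance d=7): x=-2.2000 theta=0.4000
After 2 (thin lens f=57): x=-2.2000 theta=25/57 (≈0.4386)
After 3 (propagate distance d=32): x=3373/285 (≈11.8351) theta=25/57 (≈0.4386)
After 4 (thin lens f=58): x=3373/285 (≈11.8351) theta=3877/16530 (≈0.2345)
After 5 (propagate distance d=26): x=49406/2755 (≈17.9332) theta=3877/16530 (≈0.2345)
After 6 (thin lens f=56): x=49406/2755 (≈17.9332) theta=-2833/33060 (≈-0.0857)
Rounded to 4 decimal places: x = 17.9332, theta = -0.0857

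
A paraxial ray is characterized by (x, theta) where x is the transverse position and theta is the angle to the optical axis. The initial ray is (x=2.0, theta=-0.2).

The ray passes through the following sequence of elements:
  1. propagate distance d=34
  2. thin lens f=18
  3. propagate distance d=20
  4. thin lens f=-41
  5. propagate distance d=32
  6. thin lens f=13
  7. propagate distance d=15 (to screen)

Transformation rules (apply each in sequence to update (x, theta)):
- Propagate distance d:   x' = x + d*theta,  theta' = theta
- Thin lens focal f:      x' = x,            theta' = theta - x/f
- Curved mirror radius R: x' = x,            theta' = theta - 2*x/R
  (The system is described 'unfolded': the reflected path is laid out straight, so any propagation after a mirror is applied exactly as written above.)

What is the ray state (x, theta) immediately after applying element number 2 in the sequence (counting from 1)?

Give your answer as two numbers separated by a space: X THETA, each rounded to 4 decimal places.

Answer: -4.8000 0.0667

Derivation:
Initial: x=2.0000 theta=-0.2000
After 1 (propagate distance d=34): x=-4.8000 theta=-0.2000
After 2 (thin lens f=18): x=-4.8000 theta=1/15 (≈0.0667)
Rounded to 4 decimal places: x = -4.8000, theta = 0.0667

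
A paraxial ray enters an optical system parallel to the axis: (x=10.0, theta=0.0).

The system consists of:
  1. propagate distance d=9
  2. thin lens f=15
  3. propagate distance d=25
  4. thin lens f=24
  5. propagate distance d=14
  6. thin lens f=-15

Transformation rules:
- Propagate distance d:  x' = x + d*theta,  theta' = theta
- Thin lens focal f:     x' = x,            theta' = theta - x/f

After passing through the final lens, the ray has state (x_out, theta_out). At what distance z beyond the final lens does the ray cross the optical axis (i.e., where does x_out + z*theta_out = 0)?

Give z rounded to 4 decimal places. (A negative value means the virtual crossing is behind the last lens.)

Answer: -10.1238

Derivation:
Initial: x=10.0000 theta=0.0000
After 1 (propagate distance d=9): x=10.0000 theta=0.0000
After 2 (thin lens f=15): x=10.0000 theta=-2/3 (≈-0.6667)
After 3 (propagate distance d=25): x=-20/3 (≈-6.6667) theta=-2/3 (≈-0.6667)
After 4 (thin lens f=24): x=-20/3 (≈-6.6667) theta=-7/18 (≈-0.3889)
After 5 (propagate distance d=14): x=-109/9 (≈-12.1111) theta=-7/18 (≈-0.3889)
After 6 (thin lens f=-15): x=-109/9 (≈-12.1111) theta=-323/270 (≈-1.1963)
z_focus = -x_out/theta_out = -(-109/9)/(-323/270) = -3270/323 ≈ -10.1238
Rounded to 4 decimal places: z = -10.1238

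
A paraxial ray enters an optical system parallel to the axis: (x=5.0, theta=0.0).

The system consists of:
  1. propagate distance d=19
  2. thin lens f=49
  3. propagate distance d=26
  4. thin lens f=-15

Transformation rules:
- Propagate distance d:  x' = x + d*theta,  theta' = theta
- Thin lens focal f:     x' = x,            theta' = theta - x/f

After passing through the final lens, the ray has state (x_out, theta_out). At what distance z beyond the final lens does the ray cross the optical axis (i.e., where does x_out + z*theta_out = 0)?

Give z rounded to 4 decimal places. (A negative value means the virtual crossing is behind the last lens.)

Answer: -43.1250

Derivation:
Initial: x=5.0000 theta=0.0000
After 1 (propagate distance d=19): x=5.0000 theta=0.0000
After 2 (thin lens f=49): x=5.0000 theta=-5/49 (≈-0.1020)
After 3 (propagate distance d=26): x=115/49 (≈2.3469) theta=-5/49 (≈-0.1020)
After 4 (thin lens f=-15): x=115/49 (≈2.3469) theta=8/147 (≈0.0544)
z_focus = -x_out/theta_out = -(115/49)/(8/147) = -43.1250
Rounded to 4 decimal places: z = -43.1250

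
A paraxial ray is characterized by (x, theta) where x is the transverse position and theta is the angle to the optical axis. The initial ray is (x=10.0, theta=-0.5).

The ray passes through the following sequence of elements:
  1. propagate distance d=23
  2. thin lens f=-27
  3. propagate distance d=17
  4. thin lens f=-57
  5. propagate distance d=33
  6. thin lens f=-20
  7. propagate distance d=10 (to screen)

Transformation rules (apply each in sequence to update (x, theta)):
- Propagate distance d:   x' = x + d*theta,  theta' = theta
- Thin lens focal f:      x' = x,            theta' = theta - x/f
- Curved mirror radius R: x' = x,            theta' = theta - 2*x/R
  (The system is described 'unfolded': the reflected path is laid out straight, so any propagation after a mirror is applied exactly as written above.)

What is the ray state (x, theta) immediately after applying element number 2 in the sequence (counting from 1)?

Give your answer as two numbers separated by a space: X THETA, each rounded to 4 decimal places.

Answer: -1.5000 -0.5556

Derivation:
Initial: x=10.0000 theta=-0.5000
After 1 (propagate distance d=23): x=-1.5000 theta=-0.5000
After 2 (thin lens f=-27): x=-1.5000 theta=-5/9 (≈-0.5556)
Rounded to 4 decimal places: x = -1.5000, theta = -0.5556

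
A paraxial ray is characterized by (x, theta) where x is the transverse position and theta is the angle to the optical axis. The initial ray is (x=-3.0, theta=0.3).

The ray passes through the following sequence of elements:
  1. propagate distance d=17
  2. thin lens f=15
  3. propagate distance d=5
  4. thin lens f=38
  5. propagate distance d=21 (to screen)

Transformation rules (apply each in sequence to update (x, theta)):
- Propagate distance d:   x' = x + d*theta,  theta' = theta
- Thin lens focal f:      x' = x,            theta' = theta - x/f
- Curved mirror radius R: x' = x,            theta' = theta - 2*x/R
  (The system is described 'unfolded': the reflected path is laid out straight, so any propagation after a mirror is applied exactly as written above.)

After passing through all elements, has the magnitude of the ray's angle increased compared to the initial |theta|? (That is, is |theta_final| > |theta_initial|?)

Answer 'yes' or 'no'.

Answer: no

Derivation:
Initial: x=-3.0000 theta=0.3000
After 1 (propagate distance d=17): x=2.1000 theta=0.3000
After 2 (thin lens f=15): x=2.1000 theta=0.1600
After 3 (propagate distance d=5): x=2.9000 theta=0.1600
After 4 (thin lens f=38): x=2.9000 theta=159/1900 (≈0.0837)
After 5 (propagate distance d=21 (to screen)): x=8849/1900 (≈4.6574) theta=159/1900 (≈0.0837)
|theta_initial|=0.3000 |theta_final|=159/1900 (≈0.0837) -> not increased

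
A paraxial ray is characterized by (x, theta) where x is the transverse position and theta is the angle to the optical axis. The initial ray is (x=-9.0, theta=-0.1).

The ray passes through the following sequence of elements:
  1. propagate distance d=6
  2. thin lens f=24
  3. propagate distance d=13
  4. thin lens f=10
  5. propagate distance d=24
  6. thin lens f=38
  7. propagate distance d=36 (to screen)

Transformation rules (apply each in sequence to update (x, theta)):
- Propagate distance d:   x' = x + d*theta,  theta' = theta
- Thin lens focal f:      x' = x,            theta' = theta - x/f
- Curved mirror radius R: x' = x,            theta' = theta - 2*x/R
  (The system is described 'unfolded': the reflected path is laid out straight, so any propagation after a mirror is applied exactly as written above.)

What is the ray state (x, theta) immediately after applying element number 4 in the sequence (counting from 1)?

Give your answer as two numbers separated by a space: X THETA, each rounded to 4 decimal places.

Initial: x=-9.0000 theta=-0.1000
After 1 (propagate distance d=6): x=-9.6000 theta=-0.1000
After 2 (thin lens f=24): x=-9.6000 theta=0.3000
After 3 (propagate distance d=13): x=-5.7000 theta=0.3000
After 4 (thin lens f=10): x=-5.7000 theta=0.8700
Rounded to 4 decimal places: x = -5.7000, theta = 0.8700

Answer: -5.7000 0.8700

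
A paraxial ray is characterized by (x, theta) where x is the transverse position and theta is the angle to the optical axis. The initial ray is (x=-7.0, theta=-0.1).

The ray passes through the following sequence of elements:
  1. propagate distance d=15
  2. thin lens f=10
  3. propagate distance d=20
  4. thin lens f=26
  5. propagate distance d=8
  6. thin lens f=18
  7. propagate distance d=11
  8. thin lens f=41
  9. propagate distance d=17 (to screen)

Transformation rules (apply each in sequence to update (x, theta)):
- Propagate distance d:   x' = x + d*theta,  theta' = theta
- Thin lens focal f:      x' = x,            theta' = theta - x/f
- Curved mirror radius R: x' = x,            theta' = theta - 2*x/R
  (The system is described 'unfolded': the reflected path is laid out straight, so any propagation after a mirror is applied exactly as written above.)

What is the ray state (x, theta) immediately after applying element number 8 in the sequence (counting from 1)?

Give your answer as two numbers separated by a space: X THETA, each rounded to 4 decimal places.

Answer: 9.5833 -0.3171

Derivation:
Initial: x=-7.0000 theta=-0.1000
After 1 (propagate distance d=15): x=-8.5000 theta=-0.1000
After 2 (thin lens f=10): x=-8.5000 theta=0.7500
After 3 (propagate distance d=20): x=6.5000 theta=0.7500
After 4 (thin lens f=26): x=6.5000 theta=0.5000
After 5 (propagate distance d=8): x=10.5000 theta=0.5000
After 6 (thin lens f=18): x=10.5000 theta=-1/12 (≈-0.0833)
After 7 (propagate distance d=11): x=115/12 (≈9.5833) theta=-1/12 (≈-0.0833)
After 8 (thin lens f=41): x=115/12 (≈9.5833) theta=-13/41 (≈-0.3171)
Rounded to 4 decimal places: x = 9.5833, theta = -0.3171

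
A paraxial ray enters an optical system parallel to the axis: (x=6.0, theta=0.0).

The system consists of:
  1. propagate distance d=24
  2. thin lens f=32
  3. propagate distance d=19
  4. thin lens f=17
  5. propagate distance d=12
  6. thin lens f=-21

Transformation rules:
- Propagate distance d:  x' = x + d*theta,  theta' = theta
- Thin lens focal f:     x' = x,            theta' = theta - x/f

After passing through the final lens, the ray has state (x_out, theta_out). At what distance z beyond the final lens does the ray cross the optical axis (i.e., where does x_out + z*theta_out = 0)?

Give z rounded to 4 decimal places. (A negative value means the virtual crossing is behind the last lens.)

Answer: -3.7958

Derivation:
Initial: x=6.0000 theta=0.0000
After 1 (propagate distance d=24): x=6.0000 theta=0.0000
After 2 (thin lens f=32): x=6.0000 theta=-0.1875
After 3 (propagate distance d=19): x=2.4375 theta=-0.1875
After 4 (thin lens f=17): x=2.4375 theta=-45/136 (≈-0.3309)
After 5 (propagate distance d=12): x=-417/272 (≈-1.5331) theta=-45/136 (≈-0.3309)
After 6 (thin lens f=-21): x=-417/272 (≈-1.5331) theta=-769/1904 (≈-0.4039)
z_focus = -x_out/theta_out = -(-417/272)/(-769/1904) = -2919/769 ≈ -3.7958
Rounded to 4 decimal places: z = -3.7958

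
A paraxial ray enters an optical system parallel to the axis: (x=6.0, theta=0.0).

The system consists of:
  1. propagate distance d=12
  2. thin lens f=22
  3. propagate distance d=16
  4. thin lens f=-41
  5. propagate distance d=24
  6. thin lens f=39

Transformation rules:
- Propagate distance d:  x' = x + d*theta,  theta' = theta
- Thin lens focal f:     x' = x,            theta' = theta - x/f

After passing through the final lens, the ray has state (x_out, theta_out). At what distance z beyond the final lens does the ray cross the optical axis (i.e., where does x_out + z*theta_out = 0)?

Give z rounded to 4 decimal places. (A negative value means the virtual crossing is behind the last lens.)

Answer: -30.0467

Derivation:
Initial: x=6.0000 theta=0.0000
After 1 (propagate distance d=12): x=6.0000 theta=0.0000
After 2 (thin lens f=22): x=6.0000 theta=-3/11 (≈-0.2727)
After 3 (propagate distance d=16): x=18/11 (≈1.6364) theta=-3/11 (≈-0.2727)
After 4 (thin lens f=-41): x=18/11 (≈1.6364) theta=-105/451 (≈-0.2328)
After 5 (propagate distance d=24): x=-162/41 (≈-3.9512) theta=-105/451 (≈-0.2328)
After 6 (thin lens f=39): x=-162/41 (≈-3.9512) theta=-771/5863 (≈-0.1315)
z_focus = -x_out/theta_out = -(-162/41)/(-771/5863) = -7722/257 ≈ -30.0467
Rounded to 4 decimal places: z = -30.0467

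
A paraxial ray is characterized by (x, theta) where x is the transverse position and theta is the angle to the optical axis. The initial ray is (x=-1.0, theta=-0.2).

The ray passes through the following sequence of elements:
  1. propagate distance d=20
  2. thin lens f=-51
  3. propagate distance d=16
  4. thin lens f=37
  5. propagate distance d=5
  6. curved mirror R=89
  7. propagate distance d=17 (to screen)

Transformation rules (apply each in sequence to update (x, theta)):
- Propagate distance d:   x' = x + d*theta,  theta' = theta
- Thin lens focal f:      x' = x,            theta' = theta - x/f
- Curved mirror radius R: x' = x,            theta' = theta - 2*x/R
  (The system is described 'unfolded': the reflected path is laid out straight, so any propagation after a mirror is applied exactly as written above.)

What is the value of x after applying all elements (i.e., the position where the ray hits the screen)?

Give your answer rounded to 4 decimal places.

Initial: x=-1.0000 theta=-0.2000
After 1 (propagate distance d=20): x=-5.0000 theta=-0.2000
After 2 (thin lens f=-51): x=-5.0000 theta=-76/255 (≈-0.2980)
After 3 (propagate distance d=16): x=-2491/255 (≈-9.7686) theta=-76/255 (≈-0.2980)
After 4 (thin lens f=37): x=-2491/255 (≈-9.7686) theta=-107/3145 (≈-0.0340)
After 5 (propagate distance d=5): x=-5516/555 (≈-9.9387) theta=-107/3145 (≈-0.0340)
After 6 (curved mirror R=89): x=-5516/555 (≈-9.9387) theta=31795/167943 (≈0.1893)
After 7 (propagate distance d=17 (to screen)): x=-331949/49395 (≈-6.7203) theta=31795/167943 (≈0.1893)
Rounded to 4 decimal places: x = -6.7203

Answer: -6.7203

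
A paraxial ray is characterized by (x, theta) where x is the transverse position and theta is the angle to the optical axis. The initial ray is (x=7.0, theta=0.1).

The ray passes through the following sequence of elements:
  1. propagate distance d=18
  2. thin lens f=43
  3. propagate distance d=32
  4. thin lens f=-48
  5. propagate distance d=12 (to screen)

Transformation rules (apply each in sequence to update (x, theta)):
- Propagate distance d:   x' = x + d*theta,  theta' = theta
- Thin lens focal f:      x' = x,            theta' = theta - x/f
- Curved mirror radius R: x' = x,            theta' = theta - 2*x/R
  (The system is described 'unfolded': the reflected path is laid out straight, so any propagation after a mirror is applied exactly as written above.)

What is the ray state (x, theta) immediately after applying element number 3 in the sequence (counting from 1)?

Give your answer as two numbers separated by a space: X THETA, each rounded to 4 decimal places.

Initial: x=7.0000 theta=0.1000
After 1 (propagate distance d=18): x=8.8000 theta=0.1000
After 2 (thin lens f=43): x=8.8000 theta=-9/86 (≈-0.1047)
After 3 (propagate distance d=32): x=1172/215 (≈5.4512) theta=-9/86 (≈-0.1047)
Rounded to 4 decimal places: x = 5.4512, theta = -0.1047

Answer: 5.4512 -0.1047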